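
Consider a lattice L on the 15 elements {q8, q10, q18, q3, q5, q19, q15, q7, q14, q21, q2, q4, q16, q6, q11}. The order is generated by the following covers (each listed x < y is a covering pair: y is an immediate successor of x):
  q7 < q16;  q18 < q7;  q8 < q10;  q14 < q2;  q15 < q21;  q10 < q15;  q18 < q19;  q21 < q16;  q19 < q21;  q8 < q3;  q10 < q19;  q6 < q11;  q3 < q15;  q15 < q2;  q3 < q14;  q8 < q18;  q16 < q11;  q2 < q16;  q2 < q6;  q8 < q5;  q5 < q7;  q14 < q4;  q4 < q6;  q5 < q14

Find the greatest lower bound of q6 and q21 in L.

Common lower bounds of {q6, q21}: q10, q15, q3, q8.
The greatest among these is q15.

q15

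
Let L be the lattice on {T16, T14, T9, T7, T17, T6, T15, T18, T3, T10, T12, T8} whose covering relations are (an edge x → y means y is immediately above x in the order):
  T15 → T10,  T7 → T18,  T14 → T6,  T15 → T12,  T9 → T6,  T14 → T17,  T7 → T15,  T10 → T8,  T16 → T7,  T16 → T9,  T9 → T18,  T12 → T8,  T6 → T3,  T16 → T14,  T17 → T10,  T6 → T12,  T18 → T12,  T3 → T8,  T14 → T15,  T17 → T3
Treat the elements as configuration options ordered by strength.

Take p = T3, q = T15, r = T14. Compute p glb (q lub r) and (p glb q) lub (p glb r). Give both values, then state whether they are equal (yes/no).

q lub r = T15, so p glb (q lub r) = T3 glb T15 = T14.
p glb q = T14 and p glb r = T14, so (p glb q) lub (p glb r) = T14 lub T14 = T14.
Equal: yes.

T14; T14; yes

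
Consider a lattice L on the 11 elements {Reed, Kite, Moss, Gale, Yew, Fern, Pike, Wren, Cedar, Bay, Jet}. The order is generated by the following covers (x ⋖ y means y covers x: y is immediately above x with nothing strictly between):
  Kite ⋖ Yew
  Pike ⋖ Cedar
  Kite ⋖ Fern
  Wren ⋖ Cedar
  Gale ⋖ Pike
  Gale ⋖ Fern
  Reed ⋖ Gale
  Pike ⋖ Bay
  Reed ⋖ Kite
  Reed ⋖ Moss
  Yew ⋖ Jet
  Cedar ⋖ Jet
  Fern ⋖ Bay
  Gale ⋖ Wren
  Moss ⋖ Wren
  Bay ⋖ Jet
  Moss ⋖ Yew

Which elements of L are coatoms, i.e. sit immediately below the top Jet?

The coatoms are exactly the elements covered by Jet: Bay, Cedar, Yew.

Bay, Cedar, Yew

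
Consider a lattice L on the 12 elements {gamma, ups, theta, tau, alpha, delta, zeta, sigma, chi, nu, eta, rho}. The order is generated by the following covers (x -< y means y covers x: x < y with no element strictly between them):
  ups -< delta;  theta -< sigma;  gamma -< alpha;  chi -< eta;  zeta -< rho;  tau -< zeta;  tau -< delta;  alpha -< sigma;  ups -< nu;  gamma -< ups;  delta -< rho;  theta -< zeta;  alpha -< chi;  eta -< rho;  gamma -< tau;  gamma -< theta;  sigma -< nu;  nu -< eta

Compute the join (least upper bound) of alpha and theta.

Common upper bounds of {alpha, theta}: eta, nu, rho, sigma.
The least among these is sigma.

sigma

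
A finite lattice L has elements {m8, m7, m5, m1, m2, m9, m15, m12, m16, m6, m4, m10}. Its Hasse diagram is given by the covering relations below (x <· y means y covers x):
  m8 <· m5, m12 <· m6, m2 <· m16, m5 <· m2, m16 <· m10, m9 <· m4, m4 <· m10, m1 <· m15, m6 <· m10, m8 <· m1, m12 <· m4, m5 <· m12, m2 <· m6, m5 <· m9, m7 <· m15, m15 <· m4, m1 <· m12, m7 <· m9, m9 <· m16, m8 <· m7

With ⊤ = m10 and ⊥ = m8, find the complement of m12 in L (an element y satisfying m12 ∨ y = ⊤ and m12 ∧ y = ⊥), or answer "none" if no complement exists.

For every candidate y, either m12 ∨ y ≠ m10 or m12 ∧ y ≠ m8; no complement exists.

none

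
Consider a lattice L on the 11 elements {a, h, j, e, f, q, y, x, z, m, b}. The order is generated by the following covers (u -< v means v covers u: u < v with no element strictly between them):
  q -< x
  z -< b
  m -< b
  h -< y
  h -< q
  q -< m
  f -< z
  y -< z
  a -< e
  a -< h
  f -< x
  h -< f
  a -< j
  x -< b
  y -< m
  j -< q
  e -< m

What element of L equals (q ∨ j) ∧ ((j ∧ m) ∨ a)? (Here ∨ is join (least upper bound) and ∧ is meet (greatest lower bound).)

j

q ∨ j = q
j ∧ m = j
j ∨ a = j
q ∧ j = j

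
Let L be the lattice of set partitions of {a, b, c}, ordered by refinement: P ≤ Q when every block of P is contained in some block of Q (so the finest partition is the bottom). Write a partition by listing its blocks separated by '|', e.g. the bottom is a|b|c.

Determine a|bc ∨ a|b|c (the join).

Common upper bounds of {a|bc, a|b|c}: abc, a|bc.
The least among these is a|bc.

a|bc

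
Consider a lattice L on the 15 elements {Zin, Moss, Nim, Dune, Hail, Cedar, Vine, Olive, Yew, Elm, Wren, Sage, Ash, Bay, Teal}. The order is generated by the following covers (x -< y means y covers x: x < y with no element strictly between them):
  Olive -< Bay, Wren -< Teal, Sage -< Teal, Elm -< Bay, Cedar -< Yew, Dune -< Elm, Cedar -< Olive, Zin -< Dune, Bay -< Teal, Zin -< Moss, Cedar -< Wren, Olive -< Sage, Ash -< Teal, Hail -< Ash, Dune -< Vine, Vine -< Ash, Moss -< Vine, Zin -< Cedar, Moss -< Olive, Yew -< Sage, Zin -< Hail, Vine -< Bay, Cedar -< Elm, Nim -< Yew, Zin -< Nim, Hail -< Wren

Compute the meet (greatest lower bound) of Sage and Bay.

Common lower bounds of {Sage, Bay}: Cedar, Moss, Olive, Zin.
The greatest among these is Olive.

Olive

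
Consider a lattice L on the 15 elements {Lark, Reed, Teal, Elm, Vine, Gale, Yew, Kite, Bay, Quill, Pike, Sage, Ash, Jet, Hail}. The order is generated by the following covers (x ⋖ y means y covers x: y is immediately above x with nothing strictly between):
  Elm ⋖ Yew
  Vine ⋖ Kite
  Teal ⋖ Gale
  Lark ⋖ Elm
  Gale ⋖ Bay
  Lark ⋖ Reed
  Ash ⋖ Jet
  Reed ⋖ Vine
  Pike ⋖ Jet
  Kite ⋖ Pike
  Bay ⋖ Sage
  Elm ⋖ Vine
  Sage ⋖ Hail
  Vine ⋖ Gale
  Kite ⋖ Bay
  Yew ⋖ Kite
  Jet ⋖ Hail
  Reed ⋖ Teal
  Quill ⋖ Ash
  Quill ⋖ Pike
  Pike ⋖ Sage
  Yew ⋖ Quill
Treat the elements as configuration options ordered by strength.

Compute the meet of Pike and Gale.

Common lower bounds of {Pike, Gale}: Elm, Lark, Reed, Vine.
The greatest among these is Vine.

Vine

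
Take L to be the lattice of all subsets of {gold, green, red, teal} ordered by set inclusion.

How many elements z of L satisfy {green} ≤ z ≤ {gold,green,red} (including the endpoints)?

The interval [{green}, {gold,green,red}] = {{gold,green,red}, {gold,green}, {green,red}, {green}}, which has 4 elements.

4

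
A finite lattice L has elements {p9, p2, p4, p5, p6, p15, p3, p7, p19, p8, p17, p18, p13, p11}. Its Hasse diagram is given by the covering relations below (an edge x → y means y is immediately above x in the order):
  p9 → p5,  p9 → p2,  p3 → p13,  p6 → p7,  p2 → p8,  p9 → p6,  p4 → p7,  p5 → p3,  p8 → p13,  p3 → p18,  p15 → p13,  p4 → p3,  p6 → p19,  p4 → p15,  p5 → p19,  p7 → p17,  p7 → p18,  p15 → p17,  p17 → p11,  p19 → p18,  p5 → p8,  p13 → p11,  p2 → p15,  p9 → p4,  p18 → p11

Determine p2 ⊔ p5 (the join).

p8

Common upper bounds of {p2, p5}: p11, p13, p8.
The least among these is p8.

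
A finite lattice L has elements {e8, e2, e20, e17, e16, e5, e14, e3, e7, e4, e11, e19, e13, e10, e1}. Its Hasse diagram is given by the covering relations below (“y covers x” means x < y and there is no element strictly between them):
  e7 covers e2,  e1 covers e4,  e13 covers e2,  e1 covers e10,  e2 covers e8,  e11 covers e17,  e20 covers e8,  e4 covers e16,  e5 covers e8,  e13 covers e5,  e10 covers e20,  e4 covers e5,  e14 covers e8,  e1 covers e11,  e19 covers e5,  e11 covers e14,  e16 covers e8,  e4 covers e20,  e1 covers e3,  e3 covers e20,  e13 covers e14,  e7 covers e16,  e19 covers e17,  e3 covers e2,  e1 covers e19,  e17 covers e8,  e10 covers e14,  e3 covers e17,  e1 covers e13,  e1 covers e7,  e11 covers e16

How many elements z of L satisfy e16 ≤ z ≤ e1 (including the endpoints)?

The interval [e16, e1] = {e1, e11, e16, e4, e7}, which has 5 elements.

5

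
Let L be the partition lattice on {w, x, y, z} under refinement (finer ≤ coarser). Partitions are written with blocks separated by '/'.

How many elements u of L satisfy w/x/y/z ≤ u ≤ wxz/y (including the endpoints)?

5

The interval [w/x/y/z, wxz/y] = {w/x/y/z, w/xz/y, wx/y/z, wxz/y, wz/x/y}, which has 5 elements.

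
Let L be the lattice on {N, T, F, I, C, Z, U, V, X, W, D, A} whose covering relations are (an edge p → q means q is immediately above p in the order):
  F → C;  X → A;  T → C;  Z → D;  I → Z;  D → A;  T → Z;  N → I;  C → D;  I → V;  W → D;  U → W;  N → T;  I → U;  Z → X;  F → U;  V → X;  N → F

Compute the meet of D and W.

W

Common lower bounds of {D, W}: F, I, N, U, W.
The greatest among these is W.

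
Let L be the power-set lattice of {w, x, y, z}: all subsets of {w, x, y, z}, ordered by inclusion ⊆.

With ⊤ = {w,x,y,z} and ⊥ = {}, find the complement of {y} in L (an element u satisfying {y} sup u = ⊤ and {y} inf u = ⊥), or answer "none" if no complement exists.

Need u with {y} ∨ u = {w,x,y,z} and {y} ∧ u = {}.
Checking each element gives: {w,x,z}.

{w,x,z}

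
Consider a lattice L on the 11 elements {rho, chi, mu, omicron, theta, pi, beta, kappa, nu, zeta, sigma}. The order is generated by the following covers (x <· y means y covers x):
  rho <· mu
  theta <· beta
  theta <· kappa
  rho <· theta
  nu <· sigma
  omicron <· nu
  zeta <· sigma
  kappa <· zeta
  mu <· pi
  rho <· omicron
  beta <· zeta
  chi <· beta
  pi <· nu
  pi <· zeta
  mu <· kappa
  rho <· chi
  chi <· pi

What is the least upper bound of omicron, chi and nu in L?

nu

Common upper bounds of {omicron, chi, nu}: nu, sigma.
The least among these is nu.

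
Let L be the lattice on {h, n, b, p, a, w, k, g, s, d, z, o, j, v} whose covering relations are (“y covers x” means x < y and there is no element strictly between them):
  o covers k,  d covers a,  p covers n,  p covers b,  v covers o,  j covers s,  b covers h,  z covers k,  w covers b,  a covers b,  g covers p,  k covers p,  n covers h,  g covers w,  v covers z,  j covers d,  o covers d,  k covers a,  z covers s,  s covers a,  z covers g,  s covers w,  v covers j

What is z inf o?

Common lower bounds of {z, o}: a, b, h, k, n, p.
The greatest among these is k.

k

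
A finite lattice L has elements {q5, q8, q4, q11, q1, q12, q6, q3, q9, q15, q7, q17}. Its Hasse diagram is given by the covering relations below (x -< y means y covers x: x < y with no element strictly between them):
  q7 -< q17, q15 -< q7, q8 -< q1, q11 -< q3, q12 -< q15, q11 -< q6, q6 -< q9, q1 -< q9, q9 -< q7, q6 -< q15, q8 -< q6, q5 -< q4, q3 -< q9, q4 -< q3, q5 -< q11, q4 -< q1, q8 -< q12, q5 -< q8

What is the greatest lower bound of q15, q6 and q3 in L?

q11

Common lower bounds of {q15, q6, q3}: q11, q5.
The greatest among these is q11.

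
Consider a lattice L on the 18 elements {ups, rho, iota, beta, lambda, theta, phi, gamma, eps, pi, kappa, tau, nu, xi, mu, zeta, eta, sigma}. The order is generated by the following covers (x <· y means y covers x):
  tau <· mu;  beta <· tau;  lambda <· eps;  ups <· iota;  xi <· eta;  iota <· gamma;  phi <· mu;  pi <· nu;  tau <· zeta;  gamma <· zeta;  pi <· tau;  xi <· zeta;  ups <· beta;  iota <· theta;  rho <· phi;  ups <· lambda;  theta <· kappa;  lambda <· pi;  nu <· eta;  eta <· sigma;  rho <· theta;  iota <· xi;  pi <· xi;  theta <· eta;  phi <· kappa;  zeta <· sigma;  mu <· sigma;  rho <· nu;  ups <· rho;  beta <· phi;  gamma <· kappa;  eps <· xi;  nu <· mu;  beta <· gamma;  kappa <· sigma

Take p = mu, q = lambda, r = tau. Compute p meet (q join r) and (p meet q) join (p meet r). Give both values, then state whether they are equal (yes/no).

tau; tau; yes

q join r = tau, so p meet (q join r) = mu meet tau = tau.
p meet q = lambda and p meet r = tau, so (p meet q) join (p meet r) = lambda join tau = tau.
Equal: yes.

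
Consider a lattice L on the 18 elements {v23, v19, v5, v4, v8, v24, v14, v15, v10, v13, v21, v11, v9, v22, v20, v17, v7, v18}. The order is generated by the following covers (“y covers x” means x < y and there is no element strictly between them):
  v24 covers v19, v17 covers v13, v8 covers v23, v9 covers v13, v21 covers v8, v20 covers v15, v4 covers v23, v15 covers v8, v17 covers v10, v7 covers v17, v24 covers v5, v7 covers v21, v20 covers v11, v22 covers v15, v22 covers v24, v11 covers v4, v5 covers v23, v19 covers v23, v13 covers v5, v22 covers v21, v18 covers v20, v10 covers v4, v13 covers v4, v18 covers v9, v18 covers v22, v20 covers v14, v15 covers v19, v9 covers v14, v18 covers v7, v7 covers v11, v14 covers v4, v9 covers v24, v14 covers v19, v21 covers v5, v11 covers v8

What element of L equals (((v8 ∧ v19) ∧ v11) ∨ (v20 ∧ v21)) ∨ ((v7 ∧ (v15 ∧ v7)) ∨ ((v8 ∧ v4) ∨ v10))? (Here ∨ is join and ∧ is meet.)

v8 ∧ v19 = v23
v23 ∧ v11 = v23
v20 ∧ v21 = v8
v23 ∨ v8 = v8
v15 ∧ v7 = v8
v7 ∧ v8 = v8
v8 ∧ v4 = v23
v23 ∨ v10 = v10
v8 ∨ v10 = v7
v8 ∨ v7 = v7

v7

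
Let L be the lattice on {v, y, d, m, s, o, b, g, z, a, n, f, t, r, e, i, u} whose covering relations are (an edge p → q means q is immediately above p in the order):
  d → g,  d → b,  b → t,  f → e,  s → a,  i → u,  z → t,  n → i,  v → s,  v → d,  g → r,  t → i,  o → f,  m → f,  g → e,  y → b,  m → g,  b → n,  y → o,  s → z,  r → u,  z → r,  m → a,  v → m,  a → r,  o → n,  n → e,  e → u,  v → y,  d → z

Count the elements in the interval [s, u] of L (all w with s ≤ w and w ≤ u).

7

The interval [s, u] = {a, i, r, s, t, u, z}, which has 7 elements.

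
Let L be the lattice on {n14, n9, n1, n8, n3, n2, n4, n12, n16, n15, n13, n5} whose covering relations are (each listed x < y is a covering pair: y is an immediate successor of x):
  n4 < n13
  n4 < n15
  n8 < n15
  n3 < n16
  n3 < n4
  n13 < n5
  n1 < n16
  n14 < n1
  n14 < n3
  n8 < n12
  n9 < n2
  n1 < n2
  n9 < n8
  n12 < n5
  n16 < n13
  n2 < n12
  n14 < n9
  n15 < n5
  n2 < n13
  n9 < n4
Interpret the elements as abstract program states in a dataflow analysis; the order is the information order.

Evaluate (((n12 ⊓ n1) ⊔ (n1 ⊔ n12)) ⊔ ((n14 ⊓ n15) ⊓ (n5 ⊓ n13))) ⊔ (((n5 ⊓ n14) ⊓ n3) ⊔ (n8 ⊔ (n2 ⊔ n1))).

n12

n12 ∧ n1 = n1
n1 ∨ n12 = n12
n1 ∨ n12 = n12
n14 ∧ n15 = n14
n5 ∧ n13 = n13
n14 ∧ n13 = n14
n12 ∨ n14 = n12
n5 ∧ n14 = n14
n14 ∧ n3 = n14
n2 ∨ n1 = n2
n8 ∨ n2 = n12
n14 ∨ n12 = n12
n12 ∨ n12 = n12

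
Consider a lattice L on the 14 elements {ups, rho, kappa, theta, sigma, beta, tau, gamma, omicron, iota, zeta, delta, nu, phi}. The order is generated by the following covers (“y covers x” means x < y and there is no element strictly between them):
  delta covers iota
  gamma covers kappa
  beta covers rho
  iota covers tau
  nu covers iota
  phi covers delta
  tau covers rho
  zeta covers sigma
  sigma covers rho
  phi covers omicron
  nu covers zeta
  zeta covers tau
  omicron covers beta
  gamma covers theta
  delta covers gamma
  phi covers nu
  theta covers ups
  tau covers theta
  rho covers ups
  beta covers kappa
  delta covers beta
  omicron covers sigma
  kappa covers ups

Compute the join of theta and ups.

Common upper bounds of {theta, ups}: delta, gamma, iota, nu, phi, tau, theta, zeta.
The least among these is theta.

theta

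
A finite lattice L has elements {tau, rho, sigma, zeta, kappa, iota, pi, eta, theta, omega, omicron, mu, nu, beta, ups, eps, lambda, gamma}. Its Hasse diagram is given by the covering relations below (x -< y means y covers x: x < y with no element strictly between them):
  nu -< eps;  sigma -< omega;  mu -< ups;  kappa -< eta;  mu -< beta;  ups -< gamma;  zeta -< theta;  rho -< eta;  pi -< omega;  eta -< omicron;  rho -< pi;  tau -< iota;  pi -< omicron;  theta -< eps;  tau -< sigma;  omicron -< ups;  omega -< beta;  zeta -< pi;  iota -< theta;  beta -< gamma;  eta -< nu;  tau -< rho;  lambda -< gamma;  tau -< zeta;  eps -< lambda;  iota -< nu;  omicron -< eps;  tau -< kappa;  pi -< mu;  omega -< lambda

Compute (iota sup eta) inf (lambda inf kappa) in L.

kappa

iota ∨ eta = nu
lambda ∧ kappa = kappa
nu ∧ kappa = kappa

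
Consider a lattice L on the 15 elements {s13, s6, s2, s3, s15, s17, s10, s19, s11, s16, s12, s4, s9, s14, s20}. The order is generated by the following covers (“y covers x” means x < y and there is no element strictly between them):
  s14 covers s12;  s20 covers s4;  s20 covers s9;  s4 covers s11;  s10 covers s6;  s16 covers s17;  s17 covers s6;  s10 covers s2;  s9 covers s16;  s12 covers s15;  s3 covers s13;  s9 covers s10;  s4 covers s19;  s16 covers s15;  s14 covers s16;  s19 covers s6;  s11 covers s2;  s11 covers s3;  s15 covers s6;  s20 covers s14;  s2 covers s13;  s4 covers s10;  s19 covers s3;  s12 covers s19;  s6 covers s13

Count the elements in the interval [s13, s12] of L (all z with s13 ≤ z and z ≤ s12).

6

The interval [s13, s12] = {s12, s13, s15, s19, s3, s6}, which has 6 elements.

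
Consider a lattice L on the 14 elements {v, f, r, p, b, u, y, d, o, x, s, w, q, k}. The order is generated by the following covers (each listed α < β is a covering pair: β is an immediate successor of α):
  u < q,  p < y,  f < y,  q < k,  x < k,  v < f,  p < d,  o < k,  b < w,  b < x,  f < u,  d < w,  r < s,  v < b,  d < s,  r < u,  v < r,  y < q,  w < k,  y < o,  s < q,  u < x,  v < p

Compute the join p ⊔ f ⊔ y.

Common upper bounds of {p, f, y}: k, o, q, y.
The least among these is y.

y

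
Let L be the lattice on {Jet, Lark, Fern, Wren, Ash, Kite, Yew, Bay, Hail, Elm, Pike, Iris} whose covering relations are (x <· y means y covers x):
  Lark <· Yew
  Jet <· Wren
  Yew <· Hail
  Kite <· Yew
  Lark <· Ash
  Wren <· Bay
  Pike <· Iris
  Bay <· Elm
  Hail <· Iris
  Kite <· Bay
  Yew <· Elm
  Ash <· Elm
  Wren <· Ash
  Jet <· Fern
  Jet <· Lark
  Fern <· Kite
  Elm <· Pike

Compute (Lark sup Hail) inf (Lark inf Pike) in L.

Lark ∨ Hail = Hail
Lark ∧ Pike = Lark
Hail ∧ Lark = Lark

Lark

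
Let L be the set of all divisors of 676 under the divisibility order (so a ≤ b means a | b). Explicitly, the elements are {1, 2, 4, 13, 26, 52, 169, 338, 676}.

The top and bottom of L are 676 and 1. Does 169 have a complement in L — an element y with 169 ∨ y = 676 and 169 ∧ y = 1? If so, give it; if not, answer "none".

Need y with 169 ∨ y = 676 and 169 ∧ y = 1.
Checking each element gives: 4.

4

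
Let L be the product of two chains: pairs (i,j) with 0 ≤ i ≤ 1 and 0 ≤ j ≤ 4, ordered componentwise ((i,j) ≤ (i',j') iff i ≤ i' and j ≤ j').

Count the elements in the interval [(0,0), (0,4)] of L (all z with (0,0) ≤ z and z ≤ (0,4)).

The interval [(0,0), (0,4)] = {(0,0), (0,1), (0,2), (0,3), (0,4)}, which has 5 elements.

5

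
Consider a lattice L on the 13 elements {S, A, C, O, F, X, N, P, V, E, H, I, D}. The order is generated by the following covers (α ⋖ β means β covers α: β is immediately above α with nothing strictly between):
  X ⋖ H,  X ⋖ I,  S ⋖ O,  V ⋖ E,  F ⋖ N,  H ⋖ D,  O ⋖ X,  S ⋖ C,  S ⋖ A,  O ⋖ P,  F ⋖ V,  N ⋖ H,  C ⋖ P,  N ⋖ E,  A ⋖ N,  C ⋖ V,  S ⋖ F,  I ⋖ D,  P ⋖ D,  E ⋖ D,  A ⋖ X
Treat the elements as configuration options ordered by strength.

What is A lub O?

Common upper bounds of {A, O}: D, H, I, X.
The least among these is X.

X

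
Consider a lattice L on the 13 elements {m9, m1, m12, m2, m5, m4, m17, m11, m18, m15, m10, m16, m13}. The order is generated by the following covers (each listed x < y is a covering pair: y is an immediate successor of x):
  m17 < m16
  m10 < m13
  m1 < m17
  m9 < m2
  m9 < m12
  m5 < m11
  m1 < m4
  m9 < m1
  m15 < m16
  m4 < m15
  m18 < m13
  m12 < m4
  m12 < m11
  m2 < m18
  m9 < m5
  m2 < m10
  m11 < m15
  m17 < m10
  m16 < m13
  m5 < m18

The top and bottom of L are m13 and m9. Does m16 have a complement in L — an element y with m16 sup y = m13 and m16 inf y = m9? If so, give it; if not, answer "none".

m2

Need y with m16 ∨ y = m13 and m16 ∧ y = m9.
Checking each element gives: m2.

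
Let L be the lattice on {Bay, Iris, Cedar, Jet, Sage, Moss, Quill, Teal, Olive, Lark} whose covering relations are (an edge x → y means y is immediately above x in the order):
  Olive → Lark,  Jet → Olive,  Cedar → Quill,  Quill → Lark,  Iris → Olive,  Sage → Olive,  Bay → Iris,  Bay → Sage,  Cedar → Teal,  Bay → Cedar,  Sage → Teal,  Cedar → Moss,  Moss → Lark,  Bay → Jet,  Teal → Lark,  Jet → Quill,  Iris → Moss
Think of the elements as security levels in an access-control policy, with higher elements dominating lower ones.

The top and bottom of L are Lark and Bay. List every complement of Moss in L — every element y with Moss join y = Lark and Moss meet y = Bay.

Jet, Sage

Need y with Moss ∨ y = Lark and Moss ∧ y = Bay.
Checking each element gives: Jet, Sage.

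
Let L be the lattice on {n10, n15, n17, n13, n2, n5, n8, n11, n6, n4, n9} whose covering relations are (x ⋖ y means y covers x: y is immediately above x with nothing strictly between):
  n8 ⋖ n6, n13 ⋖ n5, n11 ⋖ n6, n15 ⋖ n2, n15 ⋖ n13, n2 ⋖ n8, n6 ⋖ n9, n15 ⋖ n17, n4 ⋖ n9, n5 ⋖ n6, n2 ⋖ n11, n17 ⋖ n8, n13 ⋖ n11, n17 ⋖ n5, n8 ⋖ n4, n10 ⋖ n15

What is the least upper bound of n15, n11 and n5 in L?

Common upper bounds of {n15, n11, n5}: n6, n9.
The least among these is n6.

n6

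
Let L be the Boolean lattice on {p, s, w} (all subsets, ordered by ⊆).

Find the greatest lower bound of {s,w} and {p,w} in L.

{w}

Common lower bounds of {{s,w}, {p,w}}: {w}, ∅.
The greatest among these is {w}.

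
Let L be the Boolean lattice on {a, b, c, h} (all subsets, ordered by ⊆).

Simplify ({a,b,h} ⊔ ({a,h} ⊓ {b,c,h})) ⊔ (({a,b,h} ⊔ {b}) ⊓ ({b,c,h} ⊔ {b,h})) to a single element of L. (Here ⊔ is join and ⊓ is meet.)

{a,b,h}

{a,h} ∧ {b,c,h} = {h}
{a,b,h} ∨ {h} = {a,b,h}
{a,b,h} ∨ {b} = {a,b,h}
{b,c,h} ∨ {b,h} = {b,c,h}
{a,b,h} ∧ {b,c,h} = {b,h}
{a,b,h} ∨ {b,h} = {a,b,h}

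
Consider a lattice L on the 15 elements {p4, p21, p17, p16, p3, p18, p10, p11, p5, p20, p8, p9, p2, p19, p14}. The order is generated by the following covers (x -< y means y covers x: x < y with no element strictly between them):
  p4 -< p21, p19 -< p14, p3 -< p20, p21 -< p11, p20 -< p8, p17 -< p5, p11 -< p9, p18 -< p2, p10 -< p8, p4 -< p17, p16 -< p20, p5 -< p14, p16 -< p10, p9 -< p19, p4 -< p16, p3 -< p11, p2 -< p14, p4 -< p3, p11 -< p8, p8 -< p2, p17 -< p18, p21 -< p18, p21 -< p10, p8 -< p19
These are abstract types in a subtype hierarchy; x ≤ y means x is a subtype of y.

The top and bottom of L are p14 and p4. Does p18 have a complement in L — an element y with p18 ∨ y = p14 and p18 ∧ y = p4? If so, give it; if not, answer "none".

none

For every candidate y, either p18 ∨ y ≠ p14 or p18 ∧ y ≠ p4; no complement exists.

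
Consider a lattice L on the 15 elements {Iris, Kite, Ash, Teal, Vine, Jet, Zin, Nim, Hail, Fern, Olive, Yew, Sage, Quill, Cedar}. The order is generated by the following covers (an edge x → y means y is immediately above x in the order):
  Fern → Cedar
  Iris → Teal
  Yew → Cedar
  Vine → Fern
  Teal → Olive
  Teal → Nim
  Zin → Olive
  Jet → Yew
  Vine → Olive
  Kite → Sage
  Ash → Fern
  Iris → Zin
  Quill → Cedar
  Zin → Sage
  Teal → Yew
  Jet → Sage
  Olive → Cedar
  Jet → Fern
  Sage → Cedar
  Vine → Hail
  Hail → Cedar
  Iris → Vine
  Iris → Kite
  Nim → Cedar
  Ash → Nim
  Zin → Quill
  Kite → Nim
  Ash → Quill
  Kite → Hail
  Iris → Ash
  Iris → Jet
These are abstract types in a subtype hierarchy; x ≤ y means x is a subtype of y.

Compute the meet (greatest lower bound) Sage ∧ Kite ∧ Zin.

Common lower bounds of {Sage, Kite, Zin}: Iris.
The greatest among these is Iris.

Iris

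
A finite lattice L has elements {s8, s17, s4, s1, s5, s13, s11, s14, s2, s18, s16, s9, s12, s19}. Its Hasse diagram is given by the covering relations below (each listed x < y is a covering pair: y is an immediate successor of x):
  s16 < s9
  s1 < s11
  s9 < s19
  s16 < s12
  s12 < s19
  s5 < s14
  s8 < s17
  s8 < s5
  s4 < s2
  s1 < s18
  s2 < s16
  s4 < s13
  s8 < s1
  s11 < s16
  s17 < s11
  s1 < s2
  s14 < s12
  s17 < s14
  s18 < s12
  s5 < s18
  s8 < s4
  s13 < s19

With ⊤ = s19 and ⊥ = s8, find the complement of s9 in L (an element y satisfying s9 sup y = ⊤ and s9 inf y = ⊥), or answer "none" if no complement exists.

s5

Need y with s9 ∨ y = s19 and s9 ∧ y = s8.
Checking each element gives: s5.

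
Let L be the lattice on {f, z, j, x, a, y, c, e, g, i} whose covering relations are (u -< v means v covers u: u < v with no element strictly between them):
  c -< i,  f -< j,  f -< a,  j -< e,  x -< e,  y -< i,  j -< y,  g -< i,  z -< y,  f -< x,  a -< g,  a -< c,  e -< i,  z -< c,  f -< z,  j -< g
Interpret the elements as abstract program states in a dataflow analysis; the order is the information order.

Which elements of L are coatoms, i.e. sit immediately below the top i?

c, e, g, y

The coatoms are exactly the elements covered by i: c, e, g, y.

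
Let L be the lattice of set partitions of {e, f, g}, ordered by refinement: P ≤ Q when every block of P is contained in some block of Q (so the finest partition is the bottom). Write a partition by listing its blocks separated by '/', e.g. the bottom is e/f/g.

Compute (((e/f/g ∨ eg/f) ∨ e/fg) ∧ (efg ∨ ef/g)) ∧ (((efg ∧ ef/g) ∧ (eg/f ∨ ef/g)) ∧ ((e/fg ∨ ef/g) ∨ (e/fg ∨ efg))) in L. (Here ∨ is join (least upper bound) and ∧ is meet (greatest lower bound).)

e/f/g ∨ eg/f = eg/f
eg/f ∨ e/fg = efg
efg ∨ ef/g = efg
efg ∧ efg = efg
efg ∧ ef/g = ef/g
eg/f ∨ ef/g = efg
ef/g ∧ efg = ef/g
e/fg ∨ ef/g = efg
e/fg ∨ efg = efg
efg ∨ efg = efg
ef/g ∧ efg = ef/g
efg ∧ ef/g = ef/g

ef/g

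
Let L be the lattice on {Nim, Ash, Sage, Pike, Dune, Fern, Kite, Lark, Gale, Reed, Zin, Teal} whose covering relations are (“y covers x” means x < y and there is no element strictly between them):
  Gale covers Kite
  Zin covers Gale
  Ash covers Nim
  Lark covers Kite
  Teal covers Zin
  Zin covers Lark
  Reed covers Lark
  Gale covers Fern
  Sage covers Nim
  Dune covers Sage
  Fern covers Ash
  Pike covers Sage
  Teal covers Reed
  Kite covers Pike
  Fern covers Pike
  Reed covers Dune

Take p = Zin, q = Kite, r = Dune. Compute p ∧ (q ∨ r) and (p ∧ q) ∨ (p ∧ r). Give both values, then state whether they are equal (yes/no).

q ∨ r = Reed, so p ∧ (q ∨ r) = Zin ∧ Reed = Lark.
p ∧ q = Kite and p ∧ r = Sage, so (p ∧ q) ∨ (p ∧ r) = Kite ∨ Sage = Kite.
Equal: no.

Lark; Kite; no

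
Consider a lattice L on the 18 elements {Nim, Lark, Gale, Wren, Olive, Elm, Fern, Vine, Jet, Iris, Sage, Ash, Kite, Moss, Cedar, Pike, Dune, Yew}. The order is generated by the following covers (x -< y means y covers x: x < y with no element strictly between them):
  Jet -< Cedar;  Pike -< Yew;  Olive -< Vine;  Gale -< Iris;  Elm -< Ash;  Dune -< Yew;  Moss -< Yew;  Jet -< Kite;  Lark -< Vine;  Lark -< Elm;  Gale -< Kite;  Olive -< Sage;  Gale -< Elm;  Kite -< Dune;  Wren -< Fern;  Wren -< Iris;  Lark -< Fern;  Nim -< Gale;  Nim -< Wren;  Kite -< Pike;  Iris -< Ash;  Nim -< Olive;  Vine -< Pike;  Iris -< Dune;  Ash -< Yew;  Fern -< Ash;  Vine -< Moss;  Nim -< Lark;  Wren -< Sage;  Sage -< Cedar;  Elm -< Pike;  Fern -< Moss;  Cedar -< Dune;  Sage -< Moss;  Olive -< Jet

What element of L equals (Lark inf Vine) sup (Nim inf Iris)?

Lark ∧ Vine = Lark
Nim ∧ Iris = Nim
Lark ∨ Nim = Lark

Lark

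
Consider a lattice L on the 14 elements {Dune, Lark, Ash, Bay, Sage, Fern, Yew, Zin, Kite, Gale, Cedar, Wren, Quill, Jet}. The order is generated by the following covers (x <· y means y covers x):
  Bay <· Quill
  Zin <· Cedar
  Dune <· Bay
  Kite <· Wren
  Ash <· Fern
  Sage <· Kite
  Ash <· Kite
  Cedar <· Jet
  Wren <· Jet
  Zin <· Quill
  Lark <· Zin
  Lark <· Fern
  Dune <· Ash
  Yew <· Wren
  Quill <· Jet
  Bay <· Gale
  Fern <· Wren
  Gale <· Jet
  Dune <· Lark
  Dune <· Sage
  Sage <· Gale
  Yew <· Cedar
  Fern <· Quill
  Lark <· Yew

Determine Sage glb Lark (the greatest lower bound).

Common lower bounds of {Sage, Lark}: Dune.
The greatest among these is Dune.

Dune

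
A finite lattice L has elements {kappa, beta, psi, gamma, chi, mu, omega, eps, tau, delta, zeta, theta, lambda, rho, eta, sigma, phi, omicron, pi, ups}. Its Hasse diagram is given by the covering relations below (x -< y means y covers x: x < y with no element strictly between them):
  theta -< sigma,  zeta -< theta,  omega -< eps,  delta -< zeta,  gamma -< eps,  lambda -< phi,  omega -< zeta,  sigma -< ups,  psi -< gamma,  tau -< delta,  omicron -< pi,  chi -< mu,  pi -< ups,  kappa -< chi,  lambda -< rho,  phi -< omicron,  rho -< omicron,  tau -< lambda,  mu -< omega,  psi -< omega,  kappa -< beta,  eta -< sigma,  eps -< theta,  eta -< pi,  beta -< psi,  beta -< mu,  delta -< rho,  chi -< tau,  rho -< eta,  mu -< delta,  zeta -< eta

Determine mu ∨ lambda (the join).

Common upper bounds of {mu, lambda}: eta, omicron, pi, rho, sigma, ups.
The least among these is rho.

rho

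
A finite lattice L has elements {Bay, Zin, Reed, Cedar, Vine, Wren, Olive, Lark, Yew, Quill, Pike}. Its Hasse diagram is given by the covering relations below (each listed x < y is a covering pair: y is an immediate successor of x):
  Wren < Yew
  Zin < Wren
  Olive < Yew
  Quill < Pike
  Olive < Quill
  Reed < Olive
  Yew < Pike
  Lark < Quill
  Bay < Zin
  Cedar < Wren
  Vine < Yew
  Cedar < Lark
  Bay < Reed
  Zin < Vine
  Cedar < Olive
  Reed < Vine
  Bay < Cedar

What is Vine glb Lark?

Common lower bounds of {Vine, Lark}: Bay.
The greatest among these is Bay.

Bay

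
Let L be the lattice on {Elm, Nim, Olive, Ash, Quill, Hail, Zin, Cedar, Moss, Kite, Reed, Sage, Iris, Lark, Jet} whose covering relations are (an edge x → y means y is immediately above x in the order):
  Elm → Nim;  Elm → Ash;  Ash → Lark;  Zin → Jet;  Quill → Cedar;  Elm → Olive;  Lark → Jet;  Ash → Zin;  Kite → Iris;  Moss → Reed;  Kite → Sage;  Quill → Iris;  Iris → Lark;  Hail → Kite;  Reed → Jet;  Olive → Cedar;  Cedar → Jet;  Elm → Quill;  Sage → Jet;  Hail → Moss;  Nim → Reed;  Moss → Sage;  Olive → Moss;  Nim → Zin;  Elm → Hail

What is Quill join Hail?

Iris

Common upper bounds of {Quill, Hail}: Iris, Jet, Lark.
The least among these is Iris.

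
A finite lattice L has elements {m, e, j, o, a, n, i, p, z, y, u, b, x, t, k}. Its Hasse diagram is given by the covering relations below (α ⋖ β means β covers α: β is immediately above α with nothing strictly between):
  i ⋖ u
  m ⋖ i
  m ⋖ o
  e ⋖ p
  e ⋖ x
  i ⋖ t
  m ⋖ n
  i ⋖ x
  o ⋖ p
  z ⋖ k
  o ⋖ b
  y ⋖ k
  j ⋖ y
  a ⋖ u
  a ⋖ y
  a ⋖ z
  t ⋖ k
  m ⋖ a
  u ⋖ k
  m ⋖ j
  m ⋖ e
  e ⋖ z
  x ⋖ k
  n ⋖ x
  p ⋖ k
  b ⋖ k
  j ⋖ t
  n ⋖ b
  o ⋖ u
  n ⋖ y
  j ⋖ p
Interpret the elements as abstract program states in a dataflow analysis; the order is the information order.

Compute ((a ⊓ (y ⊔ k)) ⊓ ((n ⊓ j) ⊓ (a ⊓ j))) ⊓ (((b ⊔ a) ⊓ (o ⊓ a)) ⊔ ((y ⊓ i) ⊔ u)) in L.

m

y ∨ k = k
a ∧ k = a
n ∧ j = m
a ∧ j = m
m ∧ m = m
a ∧ m = m
b ∨ a = k
o ∧ a = m
k ∧ m = m
y ∧ i = m
m ∨ u = u
m ∨ u = u
m ∧ u = m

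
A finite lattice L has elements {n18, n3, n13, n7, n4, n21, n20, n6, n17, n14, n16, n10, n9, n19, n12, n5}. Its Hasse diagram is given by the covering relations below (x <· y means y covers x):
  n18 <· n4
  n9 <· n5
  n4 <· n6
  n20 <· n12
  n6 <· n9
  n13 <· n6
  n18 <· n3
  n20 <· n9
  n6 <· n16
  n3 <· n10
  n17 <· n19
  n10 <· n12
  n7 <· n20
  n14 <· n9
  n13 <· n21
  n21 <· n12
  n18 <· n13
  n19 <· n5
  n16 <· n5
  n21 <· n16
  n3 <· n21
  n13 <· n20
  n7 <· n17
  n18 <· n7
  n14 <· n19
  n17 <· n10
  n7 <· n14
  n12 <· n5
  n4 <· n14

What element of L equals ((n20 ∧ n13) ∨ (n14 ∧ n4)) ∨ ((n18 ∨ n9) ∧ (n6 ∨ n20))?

n20 ∧ n13 = n13
n14 ∧ n4 = n4
n13 ∨ n4 = n6
n18 ∨ n9 = n9
n6 ∨ n20 = n9
n9 ∧ n9 = n9
n6 ∨ n9 = n9

n9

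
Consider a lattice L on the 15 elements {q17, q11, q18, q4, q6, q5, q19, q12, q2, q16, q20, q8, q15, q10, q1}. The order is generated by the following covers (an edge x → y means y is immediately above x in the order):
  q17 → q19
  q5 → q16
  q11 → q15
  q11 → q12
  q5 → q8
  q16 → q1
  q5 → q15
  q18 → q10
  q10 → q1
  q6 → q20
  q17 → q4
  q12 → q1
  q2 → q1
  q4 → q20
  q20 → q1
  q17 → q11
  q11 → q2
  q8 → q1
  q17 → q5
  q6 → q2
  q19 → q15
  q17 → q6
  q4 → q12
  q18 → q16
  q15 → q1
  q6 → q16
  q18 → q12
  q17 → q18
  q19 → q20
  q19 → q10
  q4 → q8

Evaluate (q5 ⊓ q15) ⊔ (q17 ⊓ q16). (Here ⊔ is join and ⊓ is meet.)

q5 ∧ q15 = q5
q17 ∧ q16 = q17
q5 ∨ q17 = q5

q5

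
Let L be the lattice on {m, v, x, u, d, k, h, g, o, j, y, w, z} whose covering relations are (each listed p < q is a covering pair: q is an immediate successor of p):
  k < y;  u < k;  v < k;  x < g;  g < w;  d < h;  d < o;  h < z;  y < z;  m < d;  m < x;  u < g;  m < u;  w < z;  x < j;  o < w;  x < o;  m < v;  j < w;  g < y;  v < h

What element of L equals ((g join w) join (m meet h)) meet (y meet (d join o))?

g ∨ w = w
m ∧ h = m
w ∨ m = w
d ∨ o = o
y ∧ o = x
w ∧ x = x

x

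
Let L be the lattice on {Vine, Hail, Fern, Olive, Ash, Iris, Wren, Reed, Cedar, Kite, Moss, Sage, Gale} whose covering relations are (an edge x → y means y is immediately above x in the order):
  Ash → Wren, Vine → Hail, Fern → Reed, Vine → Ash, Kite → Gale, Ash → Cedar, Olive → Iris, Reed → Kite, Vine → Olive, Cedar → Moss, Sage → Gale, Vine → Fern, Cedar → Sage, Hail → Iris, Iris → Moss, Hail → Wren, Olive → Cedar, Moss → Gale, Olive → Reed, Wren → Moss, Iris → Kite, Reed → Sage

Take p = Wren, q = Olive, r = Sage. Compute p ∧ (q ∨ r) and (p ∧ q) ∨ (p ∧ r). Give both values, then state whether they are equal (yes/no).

q ∨ r = Sage, so p ∧ (q ∨ r) = Wren ∧ Sage = Ash.
p ∧ q = Vine and p ∧ r = Ash, so (p ∧ q) ∨ (p ∧ r) = Vine ∨ Ash = Ash.
Equal: yes.

Ash; Ash; yes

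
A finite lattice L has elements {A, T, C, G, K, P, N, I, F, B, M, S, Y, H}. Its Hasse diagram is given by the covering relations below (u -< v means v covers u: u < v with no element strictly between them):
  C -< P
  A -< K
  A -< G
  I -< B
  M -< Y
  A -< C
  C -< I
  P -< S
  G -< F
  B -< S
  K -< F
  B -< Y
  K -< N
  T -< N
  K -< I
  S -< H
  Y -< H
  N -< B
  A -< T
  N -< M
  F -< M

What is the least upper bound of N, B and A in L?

Common upper bounds of {N, B, A}: B, H, S, Y.
The least among these is B.

B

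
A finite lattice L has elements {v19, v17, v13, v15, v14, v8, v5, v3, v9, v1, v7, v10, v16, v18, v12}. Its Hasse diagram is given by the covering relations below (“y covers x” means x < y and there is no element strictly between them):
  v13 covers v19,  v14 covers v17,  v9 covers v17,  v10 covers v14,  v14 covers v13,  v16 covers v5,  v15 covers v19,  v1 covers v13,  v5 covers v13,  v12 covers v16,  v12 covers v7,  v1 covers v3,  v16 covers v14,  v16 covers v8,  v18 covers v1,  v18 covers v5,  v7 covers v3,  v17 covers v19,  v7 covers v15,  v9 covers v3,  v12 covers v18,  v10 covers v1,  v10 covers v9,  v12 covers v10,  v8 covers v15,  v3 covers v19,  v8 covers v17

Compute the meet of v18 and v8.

Common lower bounds of {v18, v8}: v19.
The greatest among these is v19.

v19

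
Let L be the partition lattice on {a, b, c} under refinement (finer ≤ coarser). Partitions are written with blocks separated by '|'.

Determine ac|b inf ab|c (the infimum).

The meet (common refinement) of ac|b and ab|c intersects blocks pairwise, giving a|b|c.

a|b|c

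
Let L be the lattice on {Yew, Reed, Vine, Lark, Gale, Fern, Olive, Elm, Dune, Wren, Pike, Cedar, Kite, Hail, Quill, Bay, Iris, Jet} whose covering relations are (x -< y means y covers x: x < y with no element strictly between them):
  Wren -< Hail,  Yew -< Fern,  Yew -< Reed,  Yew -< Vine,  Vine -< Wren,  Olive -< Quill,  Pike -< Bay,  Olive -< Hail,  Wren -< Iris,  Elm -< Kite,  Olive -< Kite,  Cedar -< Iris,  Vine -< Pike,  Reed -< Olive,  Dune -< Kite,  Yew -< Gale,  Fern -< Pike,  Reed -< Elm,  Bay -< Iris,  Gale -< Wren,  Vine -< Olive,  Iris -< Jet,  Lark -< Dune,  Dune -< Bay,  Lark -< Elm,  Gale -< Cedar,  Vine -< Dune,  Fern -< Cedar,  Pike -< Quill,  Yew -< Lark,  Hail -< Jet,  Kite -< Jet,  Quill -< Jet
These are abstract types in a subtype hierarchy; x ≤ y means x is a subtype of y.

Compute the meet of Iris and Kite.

Common lower bounds of {Iris, Kite}: Dune, Lark, Vine, Yew.
The greatest among these is Dune.

Dune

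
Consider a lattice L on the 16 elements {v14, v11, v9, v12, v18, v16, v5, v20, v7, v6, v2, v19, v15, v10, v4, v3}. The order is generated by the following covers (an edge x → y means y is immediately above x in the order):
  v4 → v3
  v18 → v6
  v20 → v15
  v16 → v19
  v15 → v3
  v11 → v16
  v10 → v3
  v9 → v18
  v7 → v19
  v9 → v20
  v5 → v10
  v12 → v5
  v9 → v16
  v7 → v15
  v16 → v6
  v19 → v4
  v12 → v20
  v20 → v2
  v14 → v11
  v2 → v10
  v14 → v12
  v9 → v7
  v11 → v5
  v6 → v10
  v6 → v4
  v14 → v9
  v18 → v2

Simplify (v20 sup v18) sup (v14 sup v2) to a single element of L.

v2

v20 ∨ v18 = v2
v14 ∨ v2 = v2
v2 ∨ v2 = v2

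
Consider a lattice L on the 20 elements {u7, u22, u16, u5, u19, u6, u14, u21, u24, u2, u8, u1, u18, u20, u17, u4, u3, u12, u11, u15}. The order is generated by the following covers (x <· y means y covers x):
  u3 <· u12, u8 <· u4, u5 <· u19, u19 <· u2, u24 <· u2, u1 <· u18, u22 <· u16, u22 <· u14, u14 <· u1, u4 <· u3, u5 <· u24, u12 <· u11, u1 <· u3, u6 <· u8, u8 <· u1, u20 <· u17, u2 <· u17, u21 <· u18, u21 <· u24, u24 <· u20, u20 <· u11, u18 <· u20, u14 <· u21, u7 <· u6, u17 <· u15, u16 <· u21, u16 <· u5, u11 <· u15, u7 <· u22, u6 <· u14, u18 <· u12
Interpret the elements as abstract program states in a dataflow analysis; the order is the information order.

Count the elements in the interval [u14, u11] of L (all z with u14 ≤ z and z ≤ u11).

The interval [u14, u11] = {u1, u11, u12, u14, u18, u20, u21, u24, u3}, which has 9 elements.

9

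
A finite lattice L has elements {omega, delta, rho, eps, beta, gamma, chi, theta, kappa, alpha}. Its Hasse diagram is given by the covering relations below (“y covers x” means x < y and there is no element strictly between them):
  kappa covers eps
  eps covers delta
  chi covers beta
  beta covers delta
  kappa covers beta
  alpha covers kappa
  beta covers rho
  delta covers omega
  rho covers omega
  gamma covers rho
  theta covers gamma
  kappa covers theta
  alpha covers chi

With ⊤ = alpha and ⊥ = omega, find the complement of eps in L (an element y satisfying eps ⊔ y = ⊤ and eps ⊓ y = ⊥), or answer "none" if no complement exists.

none

For every candidate y, either eps ∨ y ≠ alpha or eps ∧ y ≠ omega; no complement exists.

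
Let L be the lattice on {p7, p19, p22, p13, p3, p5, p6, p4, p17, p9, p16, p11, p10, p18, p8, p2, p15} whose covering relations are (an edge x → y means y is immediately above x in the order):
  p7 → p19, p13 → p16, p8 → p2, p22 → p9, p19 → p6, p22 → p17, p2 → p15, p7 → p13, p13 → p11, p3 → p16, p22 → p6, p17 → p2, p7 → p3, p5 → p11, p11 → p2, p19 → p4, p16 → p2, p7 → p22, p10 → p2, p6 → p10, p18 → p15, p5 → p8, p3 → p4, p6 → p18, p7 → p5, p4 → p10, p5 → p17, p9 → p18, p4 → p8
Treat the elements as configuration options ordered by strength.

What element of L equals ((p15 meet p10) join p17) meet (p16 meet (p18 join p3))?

p16

p15 ∧ p10 = p10
p10 ∨ p17 = p2
p18 ∨ p3 = p15
p16 ∧ p15 = p16
p2 ∧ p16 = p16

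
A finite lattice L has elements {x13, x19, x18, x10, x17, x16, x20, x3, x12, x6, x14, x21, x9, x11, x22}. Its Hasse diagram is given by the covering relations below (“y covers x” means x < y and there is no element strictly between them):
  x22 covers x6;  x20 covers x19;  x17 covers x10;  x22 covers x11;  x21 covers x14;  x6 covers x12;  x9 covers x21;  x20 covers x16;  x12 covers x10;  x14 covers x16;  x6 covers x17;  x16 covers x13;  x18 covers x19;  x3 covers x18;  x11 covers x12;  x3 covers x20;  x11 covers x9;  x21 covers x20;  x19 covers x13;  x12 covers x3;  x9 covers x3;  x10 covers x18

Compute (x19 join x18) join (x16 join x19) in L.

x3

x19 ∨ x18 = x18
x16 ∨ x19 = x20
x18 ∨ x20 = x3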